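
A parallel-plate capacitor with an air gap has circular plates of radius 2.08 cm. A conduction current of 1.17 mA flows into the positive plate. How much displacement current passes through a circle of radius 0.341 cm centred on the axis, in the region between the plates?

Between the plates the displacement current equals the wire current: I_d = 1.17 mA = 1.17×10^-3 A.
Since J_d is uniform, the enclosed fraction is (r/R)² = 0.02688, giving I_d,enc = 3.14×10^-5 A.

3.14×10^-5 A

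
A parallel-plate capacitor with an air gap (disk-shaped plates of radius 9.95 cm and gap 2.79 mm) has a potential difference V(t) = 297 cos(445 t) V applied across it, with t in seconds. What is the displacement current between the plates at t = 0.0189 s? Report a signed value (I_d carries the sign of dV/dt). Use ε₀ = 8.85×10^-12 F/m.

dE/dt = (V₀ω/d)·−sin(ωt) with ωt = 8.4105 rad: (297)(445)(-0.8491)/(2.79×10^-3) = -4.022×10^7 V/(m·s).
I_d = ε₀ A dE/dt = (8.85×10^-12)(0.03110)(-4.022×10^7) = -1.11×10^-5 A.

-1.11×10^-5 A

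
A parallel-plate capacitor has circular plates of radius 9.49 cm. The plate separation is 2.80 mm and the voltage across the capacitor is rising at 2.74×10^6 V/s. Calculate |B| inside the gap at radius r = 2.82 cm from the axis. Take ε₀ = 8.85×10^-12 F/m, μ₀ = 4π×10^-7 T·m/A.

dE/dt = (dV/dt)/d = 9.786×10^8 V/(m·s); I_d = ε₀(πR²)(dE/dt) = (8.85×10^-12)(0.02829)(9.786×10^8) = 2.450×10^-4 A.
For r < R the Ampère–Maxwell law gives B(2πr) = μ₀ I_d (r²/R²), so B = μ₀ I_d r/(2πR²) = (4π×10^-7)(2.450×10^-4)(0.0282)/(2π·0.0949²) = 1.53×10^-10 T.

1.53×10^-10 T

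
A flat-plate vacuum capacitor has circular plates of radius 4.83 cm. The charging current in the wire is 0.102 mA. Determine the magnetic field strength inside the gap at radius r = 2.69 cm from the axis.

2.35×10^-10 T

By continuity the displacement current in the gap matches the conduction current: I_d = 1.02×10^-4 A.
∮B·dl = μ₀ I_d,enc with I_d,enc = I_d r²/R² = 3.164×10^-5 A; so B = μ₀ I_d,enc/(2πr) = 2.35×10^-10 T.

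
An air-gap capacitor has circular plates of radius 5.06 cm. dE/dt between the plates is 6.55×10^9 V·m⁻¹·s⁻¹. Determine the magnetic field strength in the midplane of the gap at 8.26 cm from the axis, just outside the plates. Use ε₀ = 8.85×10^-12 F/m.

Total displacement current: I_d = ε₀(πR²)(dE/dt) = (8.85×10^-12)(8.044×10^-3)(6.55×10^9) = 4.663×10^-4 A.
With r > R the enclosed displacement current is the full I_d; B = μ₀ I_d / (2πr) = 1.13×10^-9 T.

1.13×10^-9 T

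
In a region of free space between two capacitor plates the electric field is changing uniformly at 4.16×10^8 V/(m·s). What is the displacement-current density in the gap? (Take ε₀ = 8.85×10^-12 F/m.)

3.68×10^-3 A/m²

J_d = ε₀ ∂E/∂t, so J_d = 3.68×10^-3 A/m².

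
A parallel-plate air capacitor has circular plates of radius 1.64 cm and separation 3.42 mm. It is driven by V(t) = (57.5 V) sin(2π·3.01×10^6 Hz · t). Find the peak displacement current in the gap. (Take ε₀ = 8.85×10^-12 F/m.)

The displacement current equals the conduction current C dV/dt, which peaks at C V₀ ω.
With C = ε₀A/d = (8.85×10^-12)(8.450×10^-4)/(3.42×10^-3) = 2.187×10^-12 F and ω = 2πf = 1.891×10^7 rad/s, I_d,max = (2.187×10^-12)(57.5)(1.891×10^7) = 2.38×10^-3 A.

2.38×10^-3 A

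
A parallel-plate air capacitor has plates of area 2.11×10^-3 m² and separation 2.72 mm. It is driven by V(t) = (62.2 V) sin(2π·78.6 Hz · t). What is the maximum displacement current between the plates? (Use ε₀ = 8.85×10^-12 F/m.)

(dE/dt)_max = V₀ω/d = 1.129×10^7 V/(m·s); ω = 2πf = 493.9 rad/s.
I_d,max = ε₀ A (dE/dt)_max = (8.85×10^-12)(2.11×10^-3)(1.129×10^7) = 2.11×10^-7 A.

2.11×10^-7 A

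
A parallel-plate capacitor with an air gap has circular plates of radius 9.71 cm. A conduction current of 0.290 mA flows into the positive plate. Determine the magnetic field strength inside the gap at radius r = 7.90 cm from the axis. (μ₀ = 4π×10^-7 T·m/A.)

4.86×10^-10 T

No conduction current crosses the gap, so I_d there equals the 2.90×10^-4 A in the leads.
An Ampèrian loop of radius r encloses a fraction (r/R)² of I_d. Then B·2πr = μ₀ I_d (r/R)², giving B = μ₀ I_d r/(2πR²) = 4.86×10^-10 T.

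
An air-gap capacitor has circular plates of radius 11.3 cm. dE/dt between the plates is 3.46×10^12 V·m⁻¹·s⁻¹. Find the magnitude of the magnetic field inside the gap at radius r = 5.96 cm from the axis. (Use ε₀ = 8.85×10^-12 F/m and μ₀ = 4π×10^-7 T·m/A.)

1.15×10^-6 T

I_d = ε₀ dΦ_E/dt = ε₀ πR² (dE/dt) = (8.85×10^-12)(0.04011)(3.46×10^12) = 1.228 A through the full plate area.
An Ampèrian loop of radius r encloses a fraction (r/R)² of I_d. Then B·2πr = μ₀ I_d (r/R)², giving B = μ₀ I_d r/(2πR²) = 1.15×10^-6 T.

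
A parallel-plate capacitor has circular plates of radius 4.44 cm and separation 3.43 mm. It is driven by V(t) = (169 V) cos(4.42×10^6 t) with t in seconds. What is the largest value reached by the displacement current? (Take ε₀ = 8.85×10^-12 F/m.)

0.0119 A

C = ε₀A/d = (8.85×10^-12)(6.193×10^-3)/(3.43×10^-3) = 1.598×10^-11 F; ω = 4.42×10^6 rad/s.
I_d = C dV/dt, so |I_d|_max = C V₀ ω = (1.598×10^-11)(169)(4.42×10^6) = 0.0119 A.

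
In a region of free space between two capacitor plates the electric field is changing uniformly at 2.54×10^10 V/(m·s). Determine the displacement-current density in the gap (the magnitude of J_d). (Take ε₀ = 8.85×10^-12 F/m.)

0.225 A/m²

The displacement-current density is ε₀ ∂E/∂t = (8.85×10^-12)(2.54×10^10) = 0.225 A/m².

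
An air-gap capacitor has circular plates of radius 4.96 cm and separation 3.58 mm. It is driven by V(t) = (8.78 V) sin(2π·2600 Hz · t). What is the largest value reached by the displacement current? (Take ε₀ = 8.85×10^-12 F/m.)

2.74×10^-6 A

The displacement current equals the conduction current C dV/dt, which peaks at C V₀ ω.
With C = ε₀A/d = (8.85×10^-12)(7.729×10^-3)/(3.58×10^-3) = 1.911×10^-11 F and ω = 2πf = 1.634×10^4 rad/s, I_d,max = (1.911×10^-11)(8.78)(1.634×10^4) = 2.74×10^-6 A.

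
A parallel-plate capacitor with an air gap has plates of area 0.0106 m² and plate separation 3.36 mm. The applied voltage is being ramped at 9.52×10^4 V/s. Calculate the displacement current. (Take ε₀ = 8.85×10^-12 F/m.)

C = ε₀A/d = (8.85×10^-12)(0.0106)/(3.36×10^-3) = 2.792×10^-11 F.
I_d = C dV/dt = (2.792×10^-11)(9.52×10^4) = 2.66×10^-6 A.

2.66×10^-6 A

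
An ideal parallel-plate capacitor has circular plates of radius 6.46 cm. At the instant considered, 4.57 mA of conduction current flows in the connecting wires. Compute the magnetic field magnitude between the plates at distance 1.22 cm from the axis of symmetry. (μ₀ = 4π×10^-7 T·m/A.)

Between the plates the displacement current equals the wire current: I_d = 4.57 mA = 4.57×10^-3 A.
An Ampèrian loop of radius r encloses a fraction (r/R)² of I_d. Then B·2πr = μ₀ I_d (r/R)², giving B = μ₀ I_d r/(2πR²) = 2.67×10^-9 T.

2.67×10^-9 T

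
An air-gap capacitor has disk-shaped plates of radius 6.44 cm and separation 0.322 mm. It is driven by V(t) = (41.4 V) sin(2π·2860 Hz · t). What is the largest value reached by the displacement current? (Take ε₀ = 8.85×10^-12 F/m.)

(dE/dt)_max = V₀ω/d = 2.310×10^9 V/(m·s); ω = 2πf = 1.797×10^4 rad/s.
I_d,max = ε₀ A (dE/dt)_max = (8.85×10^-12)(0.01303)(2.310×10^9) = 2.66×10^-4 A.

2.66×10^-4 A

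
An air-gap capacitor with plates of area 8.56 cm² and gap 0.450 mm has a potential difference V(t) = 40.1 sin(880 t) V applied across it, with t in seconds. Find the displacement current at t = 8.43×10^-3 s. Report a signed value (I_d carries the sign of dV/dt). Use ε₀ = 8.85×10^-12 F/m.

C = ε₀A/d = (8.85×10^-12)(8.56×10^-4)/(4.50×10^-4) = 1.683×10^-11 F. dV/dt = V₀ω·cos(ωt); at ωt = 7.4184 rad this factor is 0.4219.
I_d = C dV/dt = (1.683×10^-11)(40.1)(880)(0.4219) = 2.51×10^-7 A.

2.51×10^-7 A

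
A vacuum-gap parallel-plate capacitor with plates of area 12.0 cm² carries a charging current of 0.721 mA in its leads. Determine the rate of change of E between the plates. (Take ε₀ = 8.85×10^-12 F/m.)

By continuity, I_d in the gap equals the 0.721 mA flowing in the wire.
Then dE/dt = I_d/(ε₀A) = 6.79×10^10 V/(m·s).

6.79×10^10 V/(m·s)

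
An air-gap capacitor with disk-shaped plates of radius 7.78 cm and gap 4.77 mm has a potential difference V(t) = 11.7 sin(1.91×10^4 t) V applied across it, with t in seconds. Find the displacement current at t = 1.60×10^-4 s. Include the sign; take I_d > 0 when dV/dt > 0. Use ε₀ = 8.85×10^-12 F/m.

-7.86×10^-6 A

C = ε₀A/d = (8.85×10^-12)(0.01902)/(4.77×10^-3) = 3.529×10^-11 F. dV/dt = V₀ω·cos(ωt); at ωt = 3.056 rad this factor is -0.9963.
I_d = C dV/dt = (3.529×10^-11)(11.7)(1.91×10^4)(-0.9963) = -7.86×10^-6 A.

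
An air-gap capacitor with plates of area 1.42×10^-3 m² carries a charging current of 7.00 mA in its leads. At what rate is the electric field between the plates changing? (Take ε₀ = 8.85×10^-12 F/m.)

Charge continuity gives I_d = I = 7.00×10^-3 A between the plates.
Since I_d = ε₀ A dE/dt, dE/dt = I_d/(ε₀A) = (7.00×10^-3)/((8.85×10^-12)(1.42×10^-3)) = 5.57×10^11 V/(m·s).

5.57×10^11 V/(m·s)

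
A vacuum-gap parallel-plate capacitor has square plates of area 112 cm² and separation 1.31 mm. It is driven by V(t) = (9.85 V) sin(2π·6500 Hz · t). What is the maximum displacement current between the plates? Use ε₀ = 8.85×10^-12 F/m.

(dE/dt)_max = V₀ω/d = 3.071×10^8 V/(m·s); ω = 2πf = 4.084×10^4 rad/s.
I_d,max = ε₀ A (dE/dt)_max = (8.85×10^-12)(0.0112)(3.071×10^8) = 3.04×10^-5 A.

3.04×10^-5 A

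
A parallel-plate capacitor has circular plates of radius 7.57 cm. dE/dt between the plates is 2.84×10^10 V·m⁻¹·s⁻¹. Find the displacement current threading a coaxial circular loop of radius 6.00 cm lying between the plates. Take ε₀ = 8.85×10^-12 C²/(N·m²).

Total displacement current: I_d = ε₀(πR²)(dE/dt) = (8.85×10^-12)(0.01800)(2.84×10^10) = 4.524×10^-3 A.
The field is uniform, so I_d,enc = I_d (r/R)² = (4.524×10^-3)(6.00/7.57)² = 2.84×10^-3 A.

2.84×10^-3 A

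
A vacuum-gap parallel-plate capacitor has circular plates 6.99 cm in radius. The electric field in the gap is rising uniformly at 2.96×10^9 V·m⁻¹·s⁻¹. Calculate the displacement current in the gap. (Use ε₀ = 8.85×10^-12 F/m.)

I_d = ε₀ A (dE/dt) = (8.85×10^-12)(0.01535 m²)(2.96×10^9) = 4.02×10^-4 A.

4.02×10^-4 A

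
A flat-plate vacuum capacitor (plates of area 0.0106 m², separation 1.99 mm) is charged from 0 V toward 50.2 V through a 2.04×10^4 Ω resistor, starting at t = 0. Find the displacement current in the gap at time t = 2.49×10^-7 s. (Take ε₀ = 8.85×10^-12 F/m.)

1.90×10^-3 A

C = ε₀A/d = (8.85×10^-12)(0.0106)/(1.99×10^-3) = 4.714×10^-11 F, so τ = RC = 9.617×10^-7 s.
The conduction current is I(t) = (V₀/R) e^(−t/τ), and the displacement current between the plates equals it.
t/τ = 0.2589; I_d = (50.2/2.04×10^4) · e^(−0.2589) = (2.461×10^-3)(0.7719) = 1.90×10^-3 A.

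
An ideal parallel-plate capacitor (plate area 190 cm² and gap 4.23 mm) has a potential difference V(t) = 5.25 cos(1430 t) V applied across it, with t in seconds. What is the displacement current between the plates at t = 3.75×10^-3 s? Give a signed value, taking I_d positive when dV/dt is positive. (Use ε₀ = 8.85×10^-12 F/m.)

dE/dt = (V₀ω/d)·−sin(ωt) with ωt = 5.3625 rad: (5.25)(1430)(0.7960)/(4.23×10^-3) = 1.413×10^6 V/(m·s).
I_d = ε₀ A dE/dt = (8.85×10^-12)(0.0190)(1.413×10^6) = 2.38×10^-7 A.

2.38×10^-7 A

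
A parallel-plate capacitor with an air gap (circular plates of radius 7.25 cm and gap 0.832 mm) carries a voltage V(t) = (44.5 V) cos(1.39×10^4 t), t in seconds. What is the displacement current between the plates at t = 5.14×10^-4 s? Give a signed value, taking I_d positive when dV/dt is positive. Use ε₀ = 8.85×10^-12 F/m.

dV/dt = (44.5)(1.39×10^4)·−sin(7.1446) = -4.693×10^5 V/s.
I_d = C dV/dt with C = ε₀A/d = (8.85×10^-12)(0.01651)/(8.32×10^-4) = 1.756×10^-10 F, so I_d = (1.756×10^-10)(-4.693×10^5) = -8.24×10^-5 A.

-8.24×10^-5 A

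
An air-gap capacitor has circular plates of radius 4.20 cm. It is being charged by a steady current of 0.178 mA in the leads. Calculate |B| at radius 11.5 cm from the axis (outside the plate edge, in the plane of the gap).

No conduction current crosses the gap, so I_d there equals the 1.78×10^-4 A in the leads.
For r ≥ R the full I_d is enclosed: B = μ₀ I_d/(2πr) = (4π×10^-7)(1.78×10^-4)/(2π·0.115) = 3.10×10^-10 T.

3.10×10^-10 T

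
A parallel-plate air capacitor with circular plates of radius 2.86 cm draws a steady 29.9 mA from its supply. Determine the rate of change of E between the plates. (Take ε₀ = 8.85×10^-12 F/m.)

Charge continuity gives I_d = I = 0.0299 A between the plates.
Then dE/dt = I_d/(ε₀A) = 1.31×10^12 V/(m·s).

1.31×10^12 V/(m·s)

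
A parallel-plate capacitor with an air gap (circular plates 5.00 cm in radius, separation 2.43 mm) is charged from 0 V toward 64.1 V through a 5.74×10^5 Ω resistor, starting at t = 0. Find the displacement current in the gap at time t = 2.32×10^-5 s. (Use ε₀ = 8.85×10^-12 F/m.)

With C = ε₀A/d = (8.85×10^-12)(7.854×10^-3)/(2.43×10^-3) = 2.860×10^-11 F, the time constant is τ = RC = 1.642×10^-5 s, so t/τ = 1.413 and e^(−t/τ) = 0.2434.
I_d = I_cond = (V₀/R) e^(−t/τ) = (1.117×10^-4)(0.2434) = 2.72×10^-5 A.

2.72×10^-5 A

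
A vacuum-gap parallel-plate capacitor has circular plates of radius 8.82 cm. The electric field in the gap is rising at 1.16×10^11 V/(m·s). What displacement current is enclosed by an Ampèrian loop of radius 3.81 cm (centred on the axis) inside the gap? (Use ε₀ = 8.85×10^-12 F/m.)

Through the whole plate area (πR² = 0.02444 m²), I_d = ε₀ πR² dE/dt = 0.02509 A.
Since J_d is uniform, the enclosed fraction is (r/R)² = 0.1866, giving I_d,enc = 4.68×10^-3 A.

4.68×10^-3 A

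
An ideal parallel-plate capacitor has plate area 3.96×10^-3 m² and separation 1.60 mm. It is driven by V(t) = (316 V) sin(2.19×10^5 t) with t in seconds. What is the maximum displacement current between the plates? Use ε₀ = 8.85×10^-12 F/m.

C = ε₀A/d = (8.85×10^-12)(3.96×10^-3)/(1.60×10^-3) = 2.190×10^-11 F; ω = 2.19×10^5 rad/s.
I_d = C dV/dt, so |I_d|_max = C V₀ ω = (2.190×10^-11)(316)(2.19×10^5) = 1.52×10^-3 A.

1.52×10^-3 A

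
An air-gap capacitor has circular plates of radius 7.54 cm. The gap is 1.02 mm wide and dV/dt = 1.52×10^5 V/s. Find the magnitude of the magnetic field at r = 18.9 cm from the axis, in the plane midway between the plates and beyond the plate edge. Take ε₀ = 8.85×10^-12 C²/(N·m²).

I_d = C dV/dt with C = ε₀πR²/d = 1.550×10^-10 F, so I_d = (1.550×10^-10)(1.52×10^5) = 2.356×10^-5 A.
For r ≥ R the full I_d is enclosed: B = μ₀ I_d/(2πr) = (4π×10^-7)(2.356×10^-5)/(2π·0.189) = 2.49×10^-11 T.

2.49×10^-11 T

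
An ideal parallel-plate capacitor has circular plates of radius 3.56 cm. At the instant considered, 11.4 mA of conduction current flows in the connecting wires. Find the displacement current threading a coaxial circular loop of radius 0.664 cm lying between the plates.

No conduction current crosses the gap, so I_d there equals the 0.0114 A in the leads.
Since J_d is uniform, the enclosed fraction is (r/R)² = 0.03479, giving I_d,enc = 3.97×10^-4 A.

3.97×10^-4 A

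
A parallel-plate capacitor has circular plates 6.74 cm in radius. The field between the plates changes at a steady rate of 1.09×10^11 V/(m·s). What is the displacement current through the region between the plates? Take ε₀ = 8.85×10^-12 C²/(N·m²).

I_d = ε₀ A (dE/dt) = (8.85×10^-12)(0.01427 m²)(1.09×10^11) = 0.0138 A.

0.0138 A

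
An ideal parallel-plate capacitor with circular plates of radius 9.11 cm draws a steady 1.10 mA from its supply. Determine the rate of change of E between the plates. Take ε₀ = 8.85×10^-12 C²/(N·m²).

By continuity, I_d in the gap equals the 1.10 mA flowing in the wire.
Inverting I_d = ε₀ A dE/dt gives dE/dt = 1.10×10^-3 / (8.85×10^-12 · 0.02607) = 4.77×10^9 V/(m·s).

4.77×10^9 V/(m·s)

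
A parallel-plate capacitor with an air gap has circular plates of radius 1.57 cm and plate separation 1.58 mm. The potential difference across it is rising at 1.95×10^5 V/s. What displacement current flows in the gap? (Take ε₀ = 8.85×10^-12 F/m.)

The displacement current equals the charging current C dV/dt. With C = ε₀A/d = (8.85×10^-12)(7.744×10^-4)/(1.58×10^-3) = 4.338×10^-12 F, I_d = (4.338×10^-12)(1.95×10^5) = 8.46×10^-7 A.

8.46×10^-7 A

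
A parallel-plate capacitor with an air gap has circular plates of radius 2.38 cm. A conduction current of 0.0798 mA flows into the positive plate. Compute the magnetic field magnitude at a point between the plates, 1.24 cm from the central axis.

Between the plates the displacement current equals the wire current: I_d = 0.0798 mA = 7.98×10^-5 A.
An Ampèrian loop of radius r encloses a fraction (r/R)² of I_d. Then B·2πr = μ₀ I_d (r/R)², giving B = μ₀ I_d r/(2πR²) = 3.49×10^-10 T.

3.49×10^-10 T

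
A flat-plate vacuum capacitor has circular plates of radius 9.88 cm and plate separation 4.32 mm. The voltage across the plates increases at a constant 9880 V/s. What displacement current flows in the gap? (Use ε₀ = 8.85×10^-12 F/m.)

6.21×10^-7 A

The displacement current equals the charging current C dV/dt. With C = ε₀A/d = (8.85×10^-12)(0.03067)/(4.32×10^-3) = 6.283×10^-11 F, I_d = (6.283×10^-11)(9880) = 6.21×10^-7 A.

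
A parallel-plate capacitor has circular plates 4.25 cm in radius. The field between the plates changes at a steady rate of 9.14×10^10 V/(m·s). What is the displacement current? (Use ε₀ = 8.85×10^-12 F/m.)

The displacement current is ε₀ times dΦ_E/dt = ε₀ A dE/dt = (8.85×10^-12)(5.675×10^-3)(9.14×10^10) = 4.59×10^-3 A.

4.59×10^-3 A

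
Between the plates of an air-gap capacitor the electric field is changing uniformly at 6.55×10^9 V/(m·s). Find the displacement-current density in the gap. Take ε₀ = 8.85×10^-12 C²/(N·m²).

The displacement-current density is ε₀ ∂E/∂t = (8.85×10^-12)(6.55×10^9) = 0.0580 A/m².

0.0580 A/m²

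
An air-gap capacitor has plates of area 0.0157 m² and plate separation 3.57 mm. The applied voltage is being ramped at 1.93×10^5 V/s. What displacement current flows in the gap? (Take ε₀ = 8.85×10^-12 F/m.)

E = V/d so dE/dt = (dV/dt)/d = 5.406×10^7 V/(m·s), and I_d = ε₀ A dE/dt = (8.85×10^-12)(0.0157)(5.406×10^7) = 7.51×10^-6 A.

7.51×10^-6 A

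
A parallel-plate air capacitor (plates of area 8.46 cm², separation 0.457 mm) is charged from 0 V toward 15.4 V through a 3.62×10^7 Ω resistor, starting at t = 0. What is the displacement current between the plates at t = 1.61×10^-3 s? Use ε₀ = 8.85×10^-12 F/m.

2.82×10^-8 A

C = ε₀A/d = (8.85×10^-12)(8.46×10^-4)/(4.57×10^-4) = 1.638×10^-11 F, so τ = RC = 5.930×10^-4 s.
The conduction current is I(t) = (V₀/R) e^(−t/τ), and the displacement current between the plates equals it.
t/τ = 2.715; I_d = (15.4/3.62×10^7) · e^(−2.715) = (4.254×10^-7)(0.06620) = 2.82×10^-8 A.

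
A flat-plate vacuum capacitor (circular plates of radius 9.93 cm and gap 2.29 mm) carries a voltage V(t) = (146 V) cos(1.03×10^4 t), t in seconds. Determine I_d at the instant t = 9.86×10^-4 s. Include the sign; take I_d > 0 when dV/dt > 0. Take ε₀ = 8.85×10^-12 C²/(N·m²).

1.20×10^-4 A

C = ε₀A/d = (8.85×10^-12)(0.03098)/(2.29×10^-3) = 1.197×10^-10 F. dV/dt = V₀ω·−sin(ωt); at ωt = 10.1558 rad this factor is 0.6676.
I_d = C dV/dt = (1.197×10^-10)(146)(1.03×10^4)(0.6676) = 1.20×10^-4 A.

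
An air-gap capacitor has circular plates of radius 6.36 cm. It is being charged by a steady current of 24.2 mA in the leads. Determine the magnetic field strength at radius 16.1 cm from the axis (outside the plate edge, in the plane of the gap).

3.01×10^-8 T

No conduction current crosses the gap, so I_d there equals the 0.0242 A in the leads.
Outside the plates the loop encloses all of I_d, so B·2πr = μ₀ I_d and B = 3.01×10^-8 T.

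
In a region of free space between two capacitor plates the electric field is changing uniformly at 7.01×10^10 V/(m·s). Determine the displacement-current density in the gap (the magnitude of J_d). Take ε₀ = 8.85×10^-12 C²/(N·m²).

The displacement-current density is ε₀ ∂E/∂t = (8.85×10^-12)(7.01×10^10) = 0.620 A/m².

0.620 A/m²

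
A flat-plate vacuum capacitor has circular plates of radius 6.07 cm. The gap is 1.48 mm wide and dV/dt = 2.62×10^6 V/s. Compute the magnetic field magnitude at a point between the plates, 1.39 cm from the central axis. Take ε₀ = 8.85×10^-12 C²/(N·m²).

1.37×10^-10 T

dE/dt = (dV/dt)/d = 1.770×10^9 V/(m·s); I_d = ε₀(πR²)(dE/dt) = (8.85×10^-12)(0.01158)(1.770×10^9) = 1.814×10^-4 A.
∮B·dl = μ₀ I_d,enc with I_d,enc = I_d r²/R² = 9.512×10^-6 A; so B = μ₀ I_d,enc/(2πr) = 1.37×10^-10 T.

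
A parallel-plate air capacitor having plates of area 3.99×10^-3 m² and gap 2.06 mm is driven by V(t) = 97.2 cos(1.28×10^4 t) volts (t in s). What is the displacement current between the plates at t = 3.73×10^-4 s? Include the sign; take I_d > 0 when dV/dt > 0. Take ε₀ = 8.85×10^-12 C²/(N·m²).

dE/dt = (V₀ω/d)·−sin(ωt) with ωt = 4.7744 rad: (97.2)(1.28×10^4)(0.9981)/(2.06×10^-3) = 6.028×10^8 V/(m·s).
I_d = ε₀ A dE/dt = (8.85×10^-12)(3.99×10^-3)(6.028×10^8) = 2.13×10^-5 A.

2.13×10^-5 A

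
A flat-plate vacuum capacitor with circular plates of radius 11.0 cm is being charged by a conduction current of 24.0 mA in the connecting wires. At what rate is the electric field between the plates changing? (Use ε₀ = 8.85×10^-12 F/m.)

7.13×10^10 V/(m·s)

Charge continuity gives I_d = I = 0.0240 A between the plates.
Then dE/dt = I_d/(ε₀A) = 7.13×10^10 V/(m·s).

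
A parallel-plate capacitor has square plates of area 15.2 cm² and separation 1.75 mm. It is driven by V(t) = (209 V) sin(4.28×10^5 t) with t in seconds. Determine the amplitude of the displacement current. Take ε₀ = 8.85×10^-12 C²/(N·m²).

6.88×10^-4 A

C = ε₀A/d = (8.85×10^-12)(1.52×10^-3)/(1.75×10^-3) = 7.687×10^-12 F; ω = 4.28×10^5 rad/s.
I_d = C dV/dt, so |I_d|_max = C V₀ ω = (7.687×10^-12)(209)(4.28×10^5) = 6.88×10^-4 A.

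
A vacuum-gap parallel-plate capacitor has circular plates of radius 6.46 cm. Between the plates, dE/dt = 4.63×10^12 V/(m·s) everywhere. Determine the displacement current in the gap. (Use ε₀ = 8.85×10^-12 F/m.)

0.537 A

With a uniform field, Φ_E = EA, so I_d = ε₀ A dE/dt = 0.537 A.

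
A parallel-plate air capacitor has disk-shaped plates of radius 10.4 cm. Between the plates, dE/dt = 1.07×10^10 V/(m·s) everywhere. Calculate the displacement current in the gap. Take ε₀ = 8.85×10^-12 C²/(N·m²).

3.22×10^-3 A

I_d = ε₀ A (dE/dt) = (8.85×10^-12)(0.03398 m²)(1.07×10^10) = 3.22×10^-3 A.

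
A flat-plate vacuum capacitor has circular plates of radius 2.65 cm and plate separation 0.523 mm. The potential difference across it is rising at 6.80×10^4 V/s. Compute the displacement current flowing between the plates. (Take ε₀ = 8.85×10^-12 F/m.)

C = ε₀A/d = (8.85×10^-12)(2.206×10^-3)/(5.23×10^-4) = 3.733×10^-11 F.
I_d = C dV/dt = (3.733×10^-11)(6.80×10^4) = 2.54×10^-6 A.

2.54×10^-6 A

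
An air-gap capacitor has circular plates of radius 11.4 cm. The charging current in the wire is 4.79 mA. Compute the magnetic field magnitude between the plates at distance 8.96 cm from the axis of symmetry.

6.60×10^-9 T

Between the plates the displacement current equals the wire current: I_d = 4.79 mA = 4.79×10^-3 A.
∮B·dl = μ₀ I_d,enc with I_d,enc = I_d r²/R² = 2.959×10^-3 A; so B = μ₀ I_d,enc/(2πr) = 6.60×10^-9 T.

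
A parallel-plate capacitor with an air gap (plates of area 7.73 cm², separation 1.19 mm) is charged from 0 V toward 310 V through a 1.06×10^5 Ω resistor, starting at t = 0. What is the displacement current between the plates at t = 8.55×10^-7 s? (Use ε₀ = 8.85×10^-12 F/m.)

C = ε₀A/d = (8.85×10^-12)(7.73×10^-4)/(1.19×10^-3) = 5.749×10^-12 F, so τ = RC = 6.094×10^-7 s.
The conduction current is I(t) = (V₀/R) e^(−t/τ), and the displacement current between the plates equals it.
t/τ = 1.403; I_d = (310/1.06×10^5) · e^(−1.403) = (2.925×10^-3)(0.2459) = 7.19×10^-4 A.

7.19×10^-4 A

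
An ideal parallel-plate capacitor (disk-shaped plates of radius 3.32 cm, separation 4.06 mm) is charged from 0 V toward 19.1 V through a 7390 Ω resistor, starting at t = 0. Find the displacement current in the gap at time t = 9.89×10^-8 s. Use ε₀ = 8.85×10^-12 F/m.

C = ε₀A/d = (8.85×10^-12)(3.463×10^-3)/(4.06×10^-3) = 7.549×10^-12 F and τ = RC = 5.579×10^-8 s. I_d in the gap equals the RC charging current.
I_d(t) = (V₀/R) e^(−t/τ) = 2.585×10^-3 · e^(−1.773) = 4.39×10^-4 A.

4.39×10^-4 A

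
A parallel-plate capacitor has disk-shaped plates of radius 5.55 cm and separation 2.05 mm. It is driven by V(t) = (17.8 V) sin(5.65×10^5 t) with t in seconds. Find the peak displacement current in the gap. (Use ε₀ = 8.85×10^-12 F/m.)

C = ε₀A/d = (8.85×10^-12)(9.677×10^-3)/(2.05×10^-3) = 4.178×10^-11 F; ω = 5.65×10^5 rad/s.
I_d = C dV/dt, so |I_d|_max = C V₀ ω = (4.178×10^-11)(17.8)(5.65×10^5) = 4.20×10^-4 A.

4.20×10^-4 A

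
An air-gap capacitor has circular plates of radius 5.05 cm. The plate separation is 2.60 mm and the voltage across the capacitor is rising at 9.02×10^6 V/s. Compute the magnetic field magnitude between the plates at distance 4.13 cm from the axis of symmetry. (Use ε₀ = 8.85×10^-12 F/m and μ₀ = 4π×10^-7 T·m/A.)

7.97×10^-10 T

With E = V/d, dE/dt = 3.469×10^9 V/(m·s) and πR² = 8.012×10^-3 m², giving I_d = ε₀ πR² dE/dt = 2.460×10^-4 A.
For r < R the Ampère–Maxwell law gives B(2πr) = μ₀ I_d (r²/R²), so B = μ₀ I_d r/(2πR²) = (4π×10^-7)(2.460×10^-4)(0.0413)/(2π·0.0505²) = 7.97×10^-10 T.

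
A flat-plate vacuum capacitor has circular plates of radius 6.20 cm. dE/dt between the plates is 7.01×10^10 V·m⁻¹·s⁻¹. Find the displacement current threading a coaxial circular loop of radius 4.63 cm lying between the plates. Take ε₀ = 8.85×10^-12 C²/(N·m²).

Through the whole plate area (πR² = 0.01208 m²), I_d = ε₀ πR² dE/dt = 7.494×10^-3 A.
Through an area πr² the displacement current is I_d·(πr²/πR²) = I_d (r/R)² = 4.18×10^-3 A.

4.18×10^-3 A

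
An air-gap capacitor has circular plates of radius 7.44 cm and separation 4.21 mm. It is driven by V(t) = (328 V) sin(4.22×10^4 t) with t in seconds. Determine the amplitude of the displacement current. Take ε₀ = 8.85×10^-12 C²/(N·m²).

5.06×10^-4 A

(dE/dt)_max = V₀ω/d = 3.288×10^9 V/(m·s); ω = 4.22×10^4 rad/s.
I_d,max = ε₀ A (dE/dt)_max = (8.85×10^-12)(0.01739)(3.288×10^9) = 5.06×10^-4 A.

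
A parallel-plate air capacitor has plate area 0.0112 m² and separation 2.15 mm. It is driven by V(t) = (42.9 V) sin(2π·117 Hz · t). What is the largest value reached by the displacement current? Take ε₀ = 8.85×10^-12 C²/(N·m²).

1.45×10^-6 A

The displacement current equals the conduction current C dV/dt, which peaks at C V₀ ω.
With C = ε₀A/d = (8.85×10^-12)(0.0112)/(2.15×10^-3) = 4.610×10^-11 F and ω = 2πf = 735.1 rad/s, I_d,max = (4.610×10^-11)(42.9)(735.1) = 1.45×10^-6 A.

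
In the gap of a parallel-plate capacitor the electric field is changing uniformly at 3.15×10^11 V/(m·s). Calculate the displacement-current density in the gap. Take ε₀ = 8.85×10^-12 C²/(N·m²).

The displacement-current density is ε₀ ∂E/∂t = (8.85×10^-12)(3.15×10^11) = 2.79 A/m².

2.79 A/m²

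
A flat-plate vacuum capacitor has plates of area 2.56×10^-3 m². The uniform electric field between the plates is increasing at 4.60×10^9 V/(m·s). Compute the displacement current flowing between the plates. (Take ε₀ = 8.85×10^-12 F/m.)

1.04×10^-4 A

With a uniform field, Φ_E = EA, so I_d = ε₀ A dE/dt = 1.04×10^-4 A.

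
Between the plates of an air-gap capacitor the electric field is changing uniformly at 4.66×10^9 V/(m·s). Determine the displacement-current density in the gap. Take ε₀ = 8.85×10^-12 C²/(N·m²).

0.0412 A/m²

The displacement-current density is ε₀ ∂E/∂t = (8.85×10^-12)(4.66×10^9) = 0.0412 A/m².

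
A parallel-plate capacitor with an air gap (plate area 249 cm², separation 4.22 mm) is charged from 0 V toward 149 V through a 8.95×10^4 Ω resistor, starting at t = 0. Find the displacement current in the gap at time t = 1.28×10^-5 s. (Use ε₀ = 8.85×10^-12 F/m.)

1.08×10^-4 A

C = ε₀A/d = (8.85×10^-12)(0.0249)/(4.22×10^-3) = 5.222×10^-11 F and τ = RC = 4.674×10^-6 s. I_d in the gap equals the RC charging current.
I_d(t) = (V₀/R) e^(−t/τ) = 1.665×10^-3 · e^(−2.739) = 1.08×10^-4 A.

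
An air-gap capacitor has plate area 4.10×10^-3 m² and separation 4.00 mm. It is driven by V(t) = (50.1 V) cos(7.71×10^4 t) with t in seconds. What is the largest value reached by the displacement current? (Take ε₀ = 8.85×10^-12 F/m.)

3.50×10^-5 A

(dE/dt)_max = V₀ω/d = 9.657×10^8 V/(m·s); ω = 7.71×10^4 rad/s.
I_d,max = ε₀ A (dE/dt)_max = (8.85×10^-12)(4.10×10^-3)(9.657×10^8) = 3.50×10^-5 A.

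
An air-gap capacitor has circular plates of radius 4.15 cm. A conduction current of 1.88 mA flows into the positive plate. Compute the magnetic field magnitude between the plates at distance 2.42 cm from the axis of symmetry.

Between the plates the displacement current equals the wire current: I_d = 1.88 mA = 1.88×10^-3 A.
For r < R the Ampère–Maxwell law gives B(2πr) = μ₀ I_d (r²/R²), so B = μ₀ I_d r/(2πR²) = (4π×10^-7)(1.88×10^-3)(0.0242)/(2π·0.0415²) = 5.28×10^-9 T.

5.28×10^-9 T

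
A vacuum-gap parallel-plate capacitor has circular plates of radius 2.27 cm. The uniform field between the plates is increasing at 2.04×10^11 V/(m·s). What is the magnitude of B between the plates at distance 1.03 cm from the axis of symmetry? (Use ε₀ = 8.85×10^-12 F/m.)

1.17×10^-8 T

Through the whole plate area (πR² = 1.619×10^-3 m²), I_d = ε₀ πR² dE/dt = 2.923×10^-3 A.
For r < R the Ampère–Maxwell law gives B(2πr) = μ₀ I_d (r²/R²), so B = μ₀ I_d r/(2πR²) = (4π×10^-7)(2.923×10^-3)(0.0103)/(2π·0.0227²) = 1.17×10^-8 T.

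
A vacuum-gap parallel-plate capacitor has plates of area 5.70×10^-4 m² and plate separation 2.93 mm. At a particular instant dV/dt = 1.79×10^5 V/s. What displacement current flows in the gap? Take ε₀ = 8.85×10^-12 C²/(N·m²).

3.08×10^-7 A

The displacement current equals the charging current C dV/dt. With C = ε₀A/d = (8.85×10^-12)(5.70×10^-4)/(2.93×10^-3) = 1.722×10^-12 F, I_d = (1.722×10^-12)(1.79×10^5) = 3.08×10^-7 A.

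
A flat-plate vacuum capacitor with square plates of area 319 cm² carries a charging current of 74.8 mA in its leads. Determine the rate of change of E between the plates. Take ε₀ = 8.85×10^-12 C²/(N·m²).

The displacement current between the plates equals the conduction current, I_d = 74.8 mA.
Then dE/dt = I_d/(ε₀A) = 2.65×10^11 V/(m·s).

2.65×10^11 V/(m·s)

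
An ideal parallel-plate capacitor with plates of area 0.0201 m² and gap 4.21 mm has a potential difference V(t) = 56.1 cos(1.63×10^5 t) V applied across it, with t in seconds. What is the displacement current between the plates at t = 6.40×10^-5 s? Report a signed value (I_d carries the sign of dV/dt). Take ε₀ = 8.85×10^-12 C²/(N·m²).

3.27×10^-4 A

dV/dt = (56.1)(1.63×10^5)·−sin(10.432) = 7.730×10^6 V/s.
I_d = C dV/dt with C = ε₀A/d = (8.85×10^-12)(0.0201)/(4.21×10^-3) = 4.225×10^-11 F, so I_d = (4.225×10^-11)(7.730×10^6) = 3.27×10^-4 A.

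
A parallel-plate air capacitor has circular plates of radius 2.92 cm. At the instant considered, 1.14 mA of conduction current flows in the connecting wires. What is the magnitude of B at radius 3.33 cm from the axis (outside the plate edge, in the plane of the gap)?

By continuity the displacement current in the gap matches the conduction current: I_d = 1.14×10^-3 A.
For r ≥ R the full I_d is enclosed: B = μ₀ I_d/(2πr) = (4π×10^-7)(1.14×10^-3)/(2π·0.0333) = 6.85×10^-9 T.

6.85×10^-9 T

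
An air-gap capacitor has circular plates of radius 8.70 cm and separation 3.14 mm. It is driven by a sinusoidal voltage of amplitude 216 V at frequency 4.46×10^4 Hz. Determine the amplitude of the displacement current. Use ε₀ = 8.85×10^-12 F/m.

(dE/dt)_max = V₀ω/d = 1.927×10^10 V/(m·s); ω = 2πf = 2.802×10^5 rad/s.
I_d,max = ε₀ A (dE/dt)_max = (8.85×10^-12)(0.02378)(1.927×10^10) = 4.06×10^-3 A.

4.06×10^-3 A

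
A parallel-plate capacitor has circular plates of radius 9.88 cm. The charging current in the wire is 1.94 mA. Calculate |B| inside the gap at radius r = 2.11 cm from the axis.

No conduction current crosses the gap, so I_d there equals the 1.94×10^-3 A in the leads.
For r < R the Ampère–Maxwell law gives B(2πr) = μ₀ I_d (r²/R²), so B = μ₀ I_d r/(2πR²) = (4π×10^-7)(1.94×10^-3)(0.0211)/(2π·0.0988²) = 8.39×10^-10 T.

8.39×10^-10 T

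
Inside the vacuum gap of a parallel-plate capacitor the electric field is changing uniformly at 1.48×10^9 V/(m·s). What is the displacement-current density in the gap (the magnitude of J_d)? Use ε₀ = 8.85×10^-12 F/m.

0.0131 A/m²

J_d = ε₀ ∂E/∂t, so J_d = 0.0131 A/m².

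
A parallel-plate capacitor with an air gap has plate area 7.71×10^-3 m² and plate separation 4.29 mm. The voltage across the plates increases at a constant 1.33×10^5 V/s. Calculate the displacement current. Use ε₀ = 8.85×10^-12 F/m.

2.12×10^-6 A

The displacement current equals the charging current C dV/dt. With C = ε₀A/d = (8.85×10^-12)(7.71×10^-3)/(4.29×10^-3) = 1.591×10^-11 F, I_d = (1.591×10^-11)(1.33×10^5) = 2.12×10^-6 A.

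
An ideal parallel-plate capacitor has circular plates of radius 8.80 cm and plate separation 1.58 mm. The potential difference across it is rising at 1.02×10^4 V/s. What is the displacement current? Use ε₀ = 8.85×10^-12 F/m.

1.39×10^-6 A

The displacement current equals the charging current C dV/dt. With C = ε₀A/d = (8.85×10^-12)(0.02433)/(1.58×10^-3) = 1.363×10^-10 F, I_d = (1.363×10^-10)(1.02×10^4) = 1.39×10^-6 A.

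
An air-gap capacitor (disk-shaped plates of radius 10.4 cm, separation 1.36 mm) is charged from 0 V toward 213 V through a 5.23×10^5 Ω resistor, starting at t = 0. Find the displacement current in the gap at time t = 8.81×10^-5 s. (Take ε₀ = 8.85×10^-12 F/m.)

1.90×10^-4 A

C = ε₀A/d = (8.85×10^-12)(0.03398)/(1.36×10^-3) = 2.211×10^-10 F and τ = RC = 1.156×10^-4 s. I_d in the gap equals the RC charging current.
I_d(t) = (V₀/R) e^(−t/τ) = 4.073×10^-4 · e^(−0.7621) = 1.90×10^-4 A.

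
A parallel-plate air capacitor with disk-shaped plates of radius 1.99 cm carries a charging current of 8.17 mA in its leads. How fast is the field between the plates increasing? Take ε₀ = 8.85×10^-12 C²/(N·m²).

Charge continuity gives I_d = I = 8.17×10^-3 A between the plates.
Since I_d = ε₀ A dE/dt, dE/dt = I_d/(ε₀A) = (8.17×10^-3)/((8.85×10^-12)(1.244×10^-3)) = 7.42×10^11 V/(m·s).

7.42×10^11 V/(m·s)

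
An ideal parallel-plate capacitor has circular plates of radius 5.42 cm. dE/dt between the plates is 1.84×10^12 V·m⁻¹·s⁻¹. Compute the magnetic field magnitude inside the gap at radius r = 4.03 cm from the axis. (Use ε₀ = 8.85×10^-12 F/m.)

4.12×10^-7 T

Through the whole plate area (πR² = 9.229×10^-3 m²), I_d = ε₀ πR² dE/dt = 0.1503 A.
∮B·dl = μ₀ I_d,enc with I_d,enc = I_d r²/R² = 0.08309 A; so B = μ₀ I_d,enc/(2πr) = 4.12×10^-7 T.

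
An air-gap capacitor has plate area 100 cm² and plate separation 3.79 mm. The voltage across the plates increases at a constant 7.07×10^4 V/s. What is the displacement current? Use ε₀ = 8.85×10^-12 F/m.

The field between the plates is E = V/d, so dE/dt = (7.07×10^4)/(3.79×10^-3 m) = 1.865×10^7 V/(m·s).
I_d = ε₀ A (dE/dt) = (8.85×10^-12)(0.0100)(1.865×10^7) = 1.65×10^-6 A.

1.65×10^-6 A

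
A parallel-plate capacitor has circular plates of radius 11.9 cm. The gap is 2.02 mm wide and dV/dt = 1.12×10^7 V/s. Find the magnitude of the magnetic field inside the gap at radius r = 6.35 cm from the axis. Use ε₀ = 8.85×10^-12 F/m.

1.96×10^-9 T

dE/dt = (dV/dt)/d = 5.545×10^9 V/(m·s); I_d = ε₀(πR²)(dE/dt) = (8.85×10^-12)(0.04449)(5.545×10^9) = 2.183×10^-3 A.
An Ampèrian loop of radius r encloses a fraction (r/R)² of I_d. Then B·2πr = μ₀ I_d (r/R)², giving B = μ₀ I_d r/(2πR²) = 1.96×10^-9 T.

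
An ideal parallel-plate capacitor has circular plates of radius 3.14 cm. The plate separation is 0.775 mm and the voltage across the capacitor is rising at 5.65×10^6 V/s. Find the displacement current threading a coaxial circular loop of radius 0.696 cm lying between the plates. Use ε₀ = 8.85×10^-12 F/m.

I_d = C dV/dt with C = ε₀πR²/d = 3.537×10^-11 F, so I_d = (3.537×10^-11)(5.65×10^6) = 1.998×10^-4 A.
Since J_d is uniform, the enclosed fraction is (r/R)² = 0.04913, giving I_d,enc = 9.82×10^-6 A.

9.82×10^-6 A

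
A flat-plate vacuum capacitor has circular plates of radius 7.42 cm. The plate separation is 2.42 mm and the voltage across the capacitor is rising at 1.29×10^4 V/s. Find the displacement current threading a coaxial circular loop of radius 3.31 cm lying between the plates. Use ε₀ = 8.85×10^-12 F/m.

I_d = C dV/dt with C = ε₀πR²/d = 6.327×10^-11 F, so I_d = (6.327×10^-11)(1.29×10^4) = 8.162×10^-7 A.
Through an area πr² the displacement current is I_d·(πr²/πR²) = I_d (r/R)² = 1.62×10^-7 A.

1.62×10^-7 A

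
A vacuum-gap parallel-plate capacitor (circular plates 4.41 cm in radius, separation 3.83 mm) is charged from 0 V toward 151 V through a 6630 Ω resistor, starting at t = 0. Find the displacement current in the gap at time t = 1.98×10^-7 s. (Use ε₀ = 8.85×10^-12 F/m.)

C = ε₀A/d = (8.85×10^-12)(6.110×10^-3)/(3.83×10^-3) = 1.412×10^-11 F and τ = RC = 9.362×10^-8 s. I_d in the gap equals the RC charging current.
I_d(t) = (V₀/R) e^(−t/τ) = 0.02278 · e^(−2.115) = 2.75×10^-3 A.

2.75×10^-3 A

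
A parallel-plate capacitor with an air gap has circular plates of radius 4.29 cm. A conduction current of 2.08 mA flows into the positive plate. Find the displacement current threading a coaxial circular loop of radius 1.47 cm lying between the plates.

2.44×10^-4 A

No conduction current crosses the gap, so I_d there equals the 2.08×10^-3 A in the leads.
The field is uniform, so I_d,enc = I_d (r/R)² = (2.08×10^-3)(1.47/4.29)² = 2.44×10^-4 A.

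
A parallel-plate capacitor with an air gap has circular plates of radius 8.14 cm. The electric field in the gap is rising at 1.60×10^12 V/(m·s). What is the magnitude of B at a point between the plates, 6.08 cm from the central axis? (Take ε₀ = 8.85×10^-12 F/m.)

5.41×10^-7 T

Total displacement current: I_d = ε₀(πR²)(dE/dt) = (8.85×10^-12)(0.02082)(1.60×10^12) = 0.2948 A.
∮B·dl = μ₀ I_d,enc with I_d,enc = I_d r²/R² = 0.1645 A; so B = μ₀ I_d,enc/(2πr) = 5.41×10^-7 T.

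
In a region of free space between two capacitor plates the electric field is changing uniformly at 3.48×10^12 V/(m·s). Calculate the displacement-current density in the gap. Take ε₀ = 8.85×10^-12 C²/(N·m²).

30.8 A/m²

J_d = ε₀ dE/dt = (8.85×10^-12)(3.48×10^12) = 30.8 A/m².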